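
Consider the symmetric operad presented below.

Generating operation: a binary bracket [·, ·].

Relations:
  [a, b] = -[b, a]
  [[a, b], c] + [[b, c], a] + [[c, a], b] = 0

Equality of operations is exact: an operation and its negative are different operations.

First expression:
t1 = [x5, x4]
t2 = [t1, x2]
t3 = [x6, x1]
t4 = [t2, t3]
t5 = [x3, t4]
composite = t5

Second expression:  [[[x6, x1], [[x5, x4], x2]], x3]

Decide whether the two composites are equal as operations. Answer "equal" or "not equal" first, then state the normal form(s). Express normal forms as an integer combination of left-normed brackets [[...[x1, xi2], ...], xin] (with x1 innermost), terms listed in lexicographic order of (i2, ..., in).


The first expression reduces to -[[[[[x1, x6], x2], x4], x5], x3] + [[[[[x1, x6], x2], x5], x4], x3] + [[[[[x1, x6], x4], x5], x2], x3] - [[[[[x1, x6], x5], x4], x2], x3]
The second expression reduces to -[[[[[x1, x6], x2], x4], x5], x3] + [[[[[x1, x6], x2], x5], x4], x3] + [[[[[x1, x6], x4], x5], x2], x3] - [[[[[x1, x6], x5], x4], x2], x3]
One common form — equal.

equal; both compose to -[[[[[x1, x6], x2], x4], x5], x3] + [[[[[x1, x6], x2], x5], x4], x3] + [[[[[x1, x6], x4], x5], x2], x3] - [[[[[x1, x6], x5], x4], x2], x3]


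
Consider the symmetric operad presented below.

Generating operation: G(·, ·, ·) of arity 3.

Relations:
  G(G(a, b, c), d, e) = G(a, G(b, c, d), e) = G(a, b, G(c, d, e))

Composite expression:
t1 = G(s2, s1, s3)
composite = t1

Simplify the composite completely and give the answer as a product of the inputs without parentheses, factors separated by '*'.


Key point: G is associative — brackets drop, the s-order remains.
G(s2, s1, s3) reduces to s2 * s1 * s3

s2 * s1 * s3


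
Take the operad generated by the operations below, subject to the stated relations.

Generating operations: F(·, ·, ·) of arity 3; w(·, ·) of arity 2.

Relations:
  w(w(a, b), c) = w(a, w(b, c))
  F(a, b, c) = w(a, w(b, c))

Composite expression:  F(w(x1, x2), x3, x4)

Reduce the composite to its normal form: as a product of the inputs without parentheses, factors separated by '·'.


x1 · x2 · x3 · x4

Under associativity of F, the answer is the x's in reading order.
w(x1, x2) spells out as x1 · x2
F(w(x1, x2), x3, x4) spells out as x1 · x2 · x3 · x4


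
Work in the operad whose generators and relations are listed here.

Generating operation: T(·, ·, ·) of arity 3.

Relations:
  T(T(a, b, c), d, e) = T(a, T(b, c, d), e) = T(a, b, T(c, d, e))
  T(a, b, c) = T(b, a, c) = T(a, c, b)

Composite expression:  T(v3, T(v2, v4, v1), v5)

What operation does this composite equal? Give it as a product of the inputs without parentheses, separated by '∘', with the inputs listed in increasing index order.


Both nesting and order wash out for T; what remains is which v's occur.
T(v2, v4, v1) spells out as v2 ∘ v4 ∘ v1
T(v3, T(v2, v4, v1), v5) spells out as v3 ∘ v2 ∘ v4 ∘ v1 ∘ v5
the factors in increasing index order: v1 ∘ v2 ∘ v3 ∘ v4 ∘ v5

v1 ∘ v2 ∘ v3 ∘ v4 ∘ v5


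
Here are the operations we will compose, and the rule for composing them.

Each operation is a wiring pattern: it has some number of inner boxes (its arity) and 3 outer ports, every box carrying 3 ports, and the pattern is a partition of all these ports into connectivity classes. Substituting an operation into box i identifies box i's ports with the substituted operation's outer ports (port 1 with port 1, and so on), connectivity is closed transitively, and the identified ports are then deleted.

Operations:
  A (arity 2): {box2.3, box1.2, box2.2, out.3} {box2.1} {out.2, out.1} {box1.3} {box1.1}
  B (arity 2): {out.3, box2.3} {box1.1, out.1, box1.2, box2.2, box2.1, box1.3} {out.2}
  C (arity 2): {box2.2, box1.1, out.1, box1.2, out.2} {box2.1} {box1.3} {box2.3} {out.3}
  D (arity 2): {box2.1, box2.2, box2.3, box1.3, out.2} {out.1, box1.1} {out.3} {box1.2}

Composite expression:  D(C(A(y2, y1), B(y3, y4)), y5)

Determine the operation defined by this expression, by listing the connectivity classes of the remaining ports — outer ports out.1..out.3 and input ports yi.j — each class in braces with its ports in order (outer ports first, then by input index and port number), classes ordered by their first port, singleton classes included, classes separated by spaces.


{out.1} {out.2, y5.1, y5.2, y5.3} {out.3} {y1.1} {y1.2, y1.3, y2.2} {y2.1} {y2.3} {y3.1, y3.2, y3.3, y4.1, y4.2} {y4.3}

Two ports join when wires chain via D-identified ports.
stage A: inputs (y2, y1), connectivity {out.1, out.2} {out.3, y1.2, y1.3, y2.2} {y1.1} {y2.1} {y2.3}, out.j its boundary
stage B: inputs (y3, y4), connectivity {out.1, y3.1, y3.2, y3.3, y4.1, y4.2} {out.2} {out.3, y4.3}, out.j its boundary
stage C: inputs (y2, y1, y3, y4), connectivity {out.1, out.2} {out.3} {y1.1} {y1.2, y1.3, y2.2} {y2.1} {y2.3} {y3.1, y3.2, y3.3, y4.1, y4.2} {y4.3}, out.j its boundary
stage D: inputs (y2, y1, y3, y4, y5), connectivity {out.1} {out.2, y5.1, y5.2, y5.3} {out.3} {y1.1} {y1.2, y1.3, y2.2} {y2.1} {y2.3} {y3.1, y3.2, y3.3, y4.1, y4.2} {y4.3}, out.j its boundary


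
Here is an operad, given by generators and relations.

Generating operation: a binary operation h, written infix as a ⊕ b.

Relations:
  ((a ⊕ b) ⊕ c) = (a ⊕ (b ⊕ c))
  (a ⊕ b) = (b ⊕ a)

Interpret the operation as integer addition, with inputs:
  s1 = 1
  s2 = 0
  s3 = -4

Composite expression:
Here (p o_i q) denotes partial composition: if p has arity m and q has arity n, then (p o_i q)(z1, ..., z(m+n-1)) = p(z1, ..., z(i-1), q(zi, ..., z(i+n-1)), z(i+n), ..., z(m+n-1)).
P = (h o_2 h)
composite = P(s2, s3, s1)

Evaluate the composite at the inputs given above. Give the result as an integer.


-3

(s3 ⊕ s1) = -3
(s2 ⊕ (s3 ⊕ s1)) = -3


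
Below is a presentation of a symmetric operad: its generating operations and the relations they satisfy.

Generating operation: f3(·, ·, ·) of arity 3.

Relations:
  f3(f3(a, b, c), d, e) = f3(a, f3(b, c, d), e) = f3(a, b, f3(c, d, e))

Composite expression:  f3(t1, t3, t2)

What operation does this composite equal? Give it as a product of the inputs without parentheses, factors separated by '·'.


All parenthesizations of f3 agree; list the t-inputs left to right.
f3(t1, t3, t2) unparenthesizes to t1 · t3 · t2

t1 · t3 · t2


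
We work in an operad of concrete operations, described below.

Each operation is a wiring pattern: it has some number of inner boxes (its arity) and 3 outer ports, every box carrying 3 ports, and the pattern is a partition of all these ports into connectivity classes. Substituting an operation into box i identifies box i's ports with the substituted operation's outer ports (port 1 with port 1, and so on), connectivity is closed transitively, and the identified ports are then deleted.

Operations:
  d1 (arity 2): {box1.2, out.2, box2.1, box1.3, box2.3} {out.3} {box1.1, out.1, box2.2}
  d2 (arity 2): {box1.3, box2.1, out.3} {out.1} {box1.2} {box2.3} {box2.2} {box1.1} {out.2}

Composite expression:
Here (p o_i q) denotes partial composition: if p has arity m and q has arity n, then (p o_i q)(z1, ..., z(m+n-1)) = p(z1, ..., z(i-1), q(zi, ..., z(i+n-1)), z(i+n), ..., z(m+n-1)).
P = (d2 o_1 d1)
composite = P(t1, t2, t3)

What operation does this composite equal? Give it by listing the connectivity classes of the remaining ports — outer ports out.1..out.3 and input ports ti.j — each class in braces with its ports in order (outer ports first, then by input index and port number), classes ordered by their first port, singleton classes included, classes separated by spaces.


{out.1} {out.2} {out.3, t3.1} {t1.1, t2.2} {t1.2, t1.3, t2.1, t2.3} {t3.2} {t3.3}

Substituting into d2 glues patterns; closure does the rest.
through d1, on inputs (t1, t2): {out.1, t1.1, t2.2} {out.2, t1.2, t1.3, t2.1, t2.3} {out.3} (out.j = stage outer ports)
through d2, on inputs (t1, t2, t3): {out.1} {out.2} {out.3, t3.1} {t1.1, t2.2} {t1.2, t1.3, t2.1, t2.3} {t3.2} {t3.3} (out.j = stage outer ports)


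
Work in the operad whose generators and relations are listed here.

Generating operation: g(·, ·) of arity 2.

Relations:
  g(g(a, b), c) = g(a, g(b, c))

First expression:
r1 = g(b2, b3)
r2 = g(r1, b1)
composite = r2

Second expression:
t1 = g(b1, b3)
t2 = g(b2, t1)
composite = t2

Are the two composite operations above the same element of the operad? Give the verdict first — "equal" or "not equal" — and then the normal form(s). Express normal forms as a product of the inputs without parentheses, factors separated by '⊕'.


Reducing the first expression gives b2 ⊕ b3 ⊕ b1
Reducing the second expression gives b2 ⊕ b1 ⊕ b3
No match — not equal.

not equal; first: b2 ⊕ b3 ⊕ b1; second: b2 ⊕ b1 ⊕ b3


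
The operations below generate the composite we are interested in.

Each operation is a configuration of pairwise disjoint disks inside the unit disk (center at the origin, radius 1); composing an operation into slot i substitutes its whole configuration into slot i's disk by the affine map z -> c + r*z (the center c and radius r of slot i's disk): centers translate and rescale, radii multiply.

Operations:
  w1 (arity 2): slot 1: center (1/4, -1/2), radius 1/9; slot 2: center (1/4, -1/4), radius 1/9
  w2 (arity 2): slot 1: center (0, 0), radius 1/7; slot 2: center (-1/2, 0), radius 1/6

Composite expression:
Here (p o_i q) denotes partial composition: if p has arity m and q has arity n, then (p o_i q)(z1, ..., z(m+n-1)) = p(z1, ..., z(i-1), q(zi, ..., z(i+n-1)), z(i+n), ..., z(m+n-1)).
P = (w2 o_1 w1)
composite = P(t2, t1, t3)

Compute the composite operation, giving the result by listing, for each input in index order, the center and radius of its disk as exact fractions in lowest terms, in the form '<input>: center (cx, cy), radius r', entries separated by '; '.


Affine substitution under w2: radii multiply and t-centers shift.
input t2: composing its 2 substitution steps yields center (1/28, -1/14), radius 1/63
input t1: composing its 2 substitution steps yields center (1/28, -1/28), radius 1/63
input t3: composing its 1 substitution step yields center (-1/2, 0), radius 1/6

t1: center (1/28, -1/28), radius 1/63; t2: center (1/28, -1/14), radius 1/63; t3: center (-1/2, 0), radius 1/6


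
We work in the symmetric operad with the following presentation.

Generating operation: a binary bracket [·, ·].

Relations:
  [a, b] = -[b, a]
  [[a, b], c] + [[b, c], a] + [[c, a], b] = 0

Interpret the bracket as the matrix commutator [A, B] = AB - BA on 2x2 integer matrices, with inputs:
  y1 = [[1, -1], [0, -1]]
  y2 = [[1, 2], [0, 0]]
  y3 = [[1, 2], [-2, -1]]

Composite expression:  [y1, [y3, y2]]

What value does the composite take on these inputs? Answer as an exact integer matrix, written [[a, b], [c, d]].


[[2, 12], [4, -2]]

[y3, y2] = [[4, 2], [-2, -4]]
[y1, [y3, y2]] = [[2, 12], [4, -2]]


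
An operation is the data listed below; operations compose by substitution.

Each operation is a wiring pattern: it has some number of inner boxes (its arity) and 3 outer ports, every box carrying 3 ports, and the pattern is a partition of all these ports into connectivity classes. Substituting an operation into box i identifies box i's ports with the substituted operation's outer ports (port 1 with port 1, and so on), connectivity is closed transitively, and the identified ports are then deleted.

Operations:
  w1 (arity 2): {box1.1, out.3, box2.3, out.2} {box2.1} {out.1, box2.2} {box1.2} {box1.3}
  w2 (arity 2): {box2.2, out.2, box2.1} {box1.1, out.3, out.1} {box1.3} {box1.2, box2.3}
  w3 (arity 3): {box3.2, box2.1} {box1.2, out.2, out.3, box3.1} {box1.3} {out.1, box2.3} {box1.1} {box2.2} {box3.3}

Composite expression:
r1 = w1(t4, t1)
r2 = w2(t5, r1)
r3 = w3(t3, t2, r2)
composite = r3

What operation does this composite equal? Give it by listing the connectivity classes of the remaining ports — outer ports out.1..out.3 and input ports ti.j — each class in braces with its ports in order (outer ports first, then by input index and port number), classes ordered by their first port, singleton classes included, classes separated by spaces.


{out.1, t2.3} {out.2, out.3, t3.2, t5.1} {t1.1} {t1.2, t1.3, t2.1, t4.1, t5.2} {t2.2} {t3.1} {t3.3} {t4.2} {t4.3} {t5.3}

After gluing at w3, chains via deleted ports link the t-ports.
w1 over (t4, t1) gives {out.1, t1.2} {out.2, out.3, t1.3, t4.1} {t1.1} {t4.2} {t4.3}, out.j being that stage's outer ports
w2 over (t5, t4, t1) gives {out.1, out.3, t5.1} {out.2, t1.2, t1.3, t4.1, t5.2} {t1.1} {t4.2} {t4.3} {t5.3}, out.j being that stage's outer ports
w3 over (t3, t2, t5, t4, t1) gives {out.1, t2.3} {out.2, out.3, t3.2, t5.1} {t1.1} {t1.2, t1.3, t2.1, t4.1, t5.2} {t2.2} {t3.1} {t3.3} {t4.2} {t4.3} {t5.3}, out.j being that stage's outer ports


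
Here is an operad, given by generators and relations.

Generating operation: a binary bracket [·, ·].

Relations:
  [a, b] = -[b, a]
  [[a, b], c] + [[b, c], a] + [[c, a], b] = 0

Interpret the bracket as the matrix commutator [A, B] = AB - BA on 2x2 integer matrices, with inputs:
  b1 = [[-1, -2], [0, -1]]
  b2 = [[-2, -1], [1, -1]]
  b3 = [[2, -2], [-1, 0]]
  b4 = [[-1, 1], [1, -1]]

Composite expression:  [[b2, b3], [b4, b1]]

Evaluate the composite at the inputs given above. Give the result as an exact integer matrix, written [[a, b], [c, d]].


[b2, b3] = [[3, 4], [1, -3]]
[b4, b1] = [[2, 0], [0, -2]]
[[b2, b3], [b4, b1]] = [[0, -16], [4, 0]]

[[0, -16], [4, 0]]


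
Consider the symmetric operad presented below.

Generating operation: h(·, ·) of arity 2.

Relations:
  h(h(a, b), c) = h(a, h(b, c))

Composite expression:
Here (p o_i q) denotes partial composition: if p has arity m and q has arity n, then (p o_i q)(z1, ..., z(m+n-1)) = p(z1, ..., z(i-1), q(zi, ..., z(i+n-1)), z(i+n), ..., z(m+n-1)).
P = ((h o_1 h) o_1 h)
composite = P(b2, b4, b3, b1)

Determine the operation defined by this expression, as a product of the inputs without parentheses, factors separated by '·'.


b2 · b4 · b3 · b1


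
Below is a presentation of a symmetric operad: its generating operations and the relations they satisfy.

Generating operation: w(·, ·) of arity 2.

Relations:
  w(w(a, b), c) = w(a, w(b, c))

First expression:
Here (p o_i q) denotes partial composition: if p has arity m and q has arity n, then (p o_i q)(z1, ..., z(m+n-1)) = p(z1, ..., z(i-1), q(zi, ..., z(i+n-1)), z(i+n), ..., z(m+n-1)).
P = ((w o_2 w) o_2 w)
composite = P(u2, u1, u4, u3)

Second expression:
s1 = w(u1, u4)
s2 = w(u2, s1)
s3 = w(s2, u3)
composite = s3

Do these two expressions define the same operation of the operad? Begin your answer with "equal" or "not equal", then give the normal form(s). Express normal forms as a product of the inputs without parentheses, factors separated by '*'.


equal; the common form is u2 * u1 * u4 * u3

Normal form of the first expression: u2 * u1 * u4 * u3
Normal form of the second expression: u2 * u1 * u4 * u3
Both agree, so they are equal.


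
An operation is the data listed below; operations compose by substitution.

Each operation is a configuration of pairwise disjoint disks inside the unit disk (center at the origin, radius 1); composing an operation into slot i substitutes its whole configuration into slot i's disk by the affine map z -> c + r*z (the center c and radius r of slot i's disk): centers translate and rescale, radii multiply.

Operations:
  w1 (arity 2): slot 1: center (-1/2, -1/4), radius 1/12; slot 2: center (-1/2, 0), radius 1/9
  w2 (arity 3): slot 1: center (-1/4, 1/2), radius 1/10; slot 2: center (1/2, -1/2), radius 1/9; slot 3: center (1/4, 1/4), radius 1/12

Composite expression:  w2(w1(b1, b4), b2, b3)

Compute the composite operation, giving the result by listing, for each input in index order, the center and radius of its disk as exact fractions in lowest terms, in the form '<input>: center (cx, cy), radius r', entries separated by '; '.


b1: center (-3/10, 19/40), radius 1/120; b2: center (1/2, -1/2), radius 1/9; b3: center (1/4, 1/4), radius 1/12; b4: center (-3/10, 1/2), radius 1/90

Nesting under w2 composes maps z -> c + r*z down each b-path.
input b1: applying the 2 nested substitutions gives center (-3/10, 19/40), radius 1/120
input b4: applying the 2 nested substitutions gives center (-3/10, 1/2), radius 1/90
input b2: applying the 1 nested substitution gives center (1/2, -1/2), radius 1/9
input b3: applying the 1 nested substitution gives center (1/4, 1/4), radius 1/12


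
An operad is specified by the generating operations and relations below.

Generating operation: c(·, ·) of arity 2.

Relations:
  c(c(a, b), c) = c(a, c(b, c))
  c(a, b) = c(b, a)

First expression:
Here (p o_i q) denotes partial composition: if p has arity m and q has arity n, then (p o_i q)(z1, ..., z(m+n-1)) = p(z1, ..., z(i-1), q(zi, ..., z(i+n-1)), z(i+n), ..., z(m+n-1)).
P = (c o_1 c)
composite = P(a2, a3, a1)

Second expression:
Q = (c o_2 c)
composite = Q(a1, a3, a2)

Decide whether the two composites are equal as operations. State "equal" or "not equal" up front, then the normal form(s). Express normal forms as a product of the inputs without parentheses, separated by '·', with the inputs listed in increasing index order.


Reducing the first expression gives a1 · a2 · a3
Reducing the second expression gives a1 · a2 · a3
Identical normal forms: equal.

equal; both compose to a1 · a2 · a3


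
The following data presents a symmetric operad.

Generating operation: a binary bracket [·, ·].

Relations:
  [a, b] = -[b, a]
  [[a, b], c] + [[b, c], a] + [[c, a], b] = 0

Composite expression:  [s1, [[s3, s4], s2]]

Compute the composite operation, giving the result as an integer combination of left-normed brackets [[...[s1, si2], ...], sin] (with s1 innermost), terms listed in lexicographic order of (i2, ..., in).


-[[[s1, s2], s3], s4] + [[[s1, s2], s4], s3] + [[[s1, s3], s4], s2] - [[[s1, s4], s3], s2]

Antisymmetry and Jacobi reduce to s1-anchored left-normed brackets.
Composite bracket: [s1, [[s3, s4], s2]]
Each bracket splits as ab - ba, giving 8 signed words (2^3 = 8).
Coefficients come from the s1-initial words:
  word s1s2s3s4 has sign -1, contributing -[[[s1, s2], s3], s4]
  word s1s2s4s3 has sign +1, contributing +[[[s1, s2], s4], s3]
  word s1s3s4s2 has sign +1, contributing +[[[s1, s3], s4], s2]
  word s1s4s3s2 has sign -1, contributing -[[[s1, s4], s3], s2]


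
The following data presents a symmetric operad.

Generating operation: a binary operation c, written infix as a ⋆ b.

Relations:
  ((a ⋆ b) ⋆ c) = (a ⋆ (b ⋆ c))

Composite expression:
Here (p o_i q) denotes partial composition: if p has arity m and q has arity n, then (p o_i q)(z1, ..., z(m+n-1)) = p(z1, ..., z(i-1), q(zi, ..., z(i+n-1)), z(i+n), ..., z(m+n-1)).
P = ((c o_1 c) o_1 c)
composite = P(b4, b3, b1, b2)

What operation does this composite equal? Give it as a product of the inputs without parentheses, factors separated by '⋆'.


b4 ⋆ b3 ⋆ b1 ⋆ b2

Key point: c is associative — brackets drop, the b-order remains.
(b4 ⋆ b3) flattens to b4 ⋆ b3
((b4 ⋆ b3) ⋆ b1) flattens to b4 ⋆ b3 ⋆ b1
(((b4 ⋆ b3) ⋆ b1) ⋆ b2) flattens to b4 ⋆ b3 ⋆ b1 ⋆ b2


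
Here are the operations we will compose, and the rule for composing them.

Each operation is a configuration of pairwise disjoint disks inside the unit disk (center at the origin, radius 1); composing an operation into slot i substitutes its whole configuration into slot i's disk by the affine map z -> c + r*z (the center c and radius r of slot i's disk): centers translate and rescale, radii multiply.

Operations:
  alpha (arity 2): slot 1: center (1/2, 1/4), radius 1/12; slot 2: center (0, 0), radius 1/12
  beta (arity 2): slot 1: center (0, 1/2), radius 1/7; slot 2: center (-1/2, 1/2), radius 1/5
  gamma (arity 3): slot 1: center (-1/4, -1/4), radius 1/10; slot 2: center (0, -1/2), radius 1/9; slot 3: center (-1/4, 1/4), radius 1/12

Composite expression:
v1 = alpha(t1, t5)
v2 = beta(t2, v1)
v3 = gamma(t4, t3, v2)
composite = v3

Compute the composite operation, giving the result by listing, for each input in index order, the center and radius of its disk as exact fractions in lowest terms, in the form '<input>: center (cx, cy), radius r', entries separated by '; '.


t1: center (-17/60, 71/240), radius 1/720; t2: center (-1/4, 7/24), radius 1/84; t3: center (0, -1/2), radius 1/9; t4: center (-1/4, -1/4), radius 1/10; t5: center (-7/24, 7/24), radius 1/720

Only the slot chain above each t matters under gamma; compose those maps.
tracing t4 down its 1-map path: center (-1/4, -1/4), radius 1/10
tracing t3 down its 1-map path: center (0, -1/2), radius 1/9
tracing t2 down its 2-map path: center (-1/4, 7/24), radius 1/84
tracing t1 down its 3-map path: center (-17/60, 71/240), radius 1/720
tracing t5 down its 3-map path: center (-7/24, 7/24), radius 1/720


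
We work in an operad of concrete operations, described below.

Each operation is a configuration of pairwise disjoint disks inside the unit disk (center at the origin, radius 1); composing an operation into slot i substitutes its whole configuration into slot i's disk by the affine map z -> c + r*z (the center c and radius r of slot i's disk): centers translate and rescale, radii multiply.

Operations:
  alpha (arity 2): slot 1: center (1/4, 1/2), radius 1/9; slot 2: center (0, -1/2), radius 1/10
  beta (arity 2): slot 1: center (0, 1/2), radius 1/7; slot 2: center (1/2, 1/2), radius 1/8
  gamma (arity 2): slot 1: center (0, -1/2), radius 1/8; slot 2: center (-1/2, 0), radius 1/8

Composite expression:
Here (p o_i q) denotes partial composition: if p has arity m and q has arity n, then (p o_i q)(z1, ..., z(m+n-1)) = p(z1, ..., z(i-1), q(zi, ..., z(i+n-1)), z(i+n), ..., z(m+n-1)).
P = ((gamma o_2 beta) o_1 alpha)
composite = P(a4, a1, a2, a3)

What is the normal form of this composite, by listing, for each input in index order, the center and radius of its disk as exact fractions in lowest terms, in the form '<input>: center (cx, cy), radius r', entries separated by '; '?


a1: center (0, -9/16), radius 1/80; a2: center (-1/2, 1/16), radius 1/56; a3: center (-7/16, 1/16), radius 1/64; a4: center (1/32, -7/16), radius 1/72

Only the slot chain above each a matters under gamma; compose those maps.
tracing a4 down its 2-map path: center (1/32, -7/16), radius 1/72
tracing a1 down its 2-map path: center (0, -9/16), radius 1/80
tracing a2 down its 2-map path: center (-1/2, 1/16), radius 1/56
tracing a3 down its 2-map path: center (-7/16, 1/16), radius 1/64


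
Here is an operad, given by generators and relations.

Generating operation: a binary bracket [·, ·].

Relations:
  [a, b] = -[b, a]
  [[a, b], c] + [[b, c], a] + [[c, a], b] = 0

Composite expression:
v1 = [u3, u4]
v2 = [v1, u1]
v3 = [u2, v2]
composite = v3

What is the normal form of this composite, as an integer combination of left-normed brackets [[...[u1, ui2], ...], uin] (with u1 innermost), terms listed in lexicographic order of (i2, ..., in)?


[[[u1, u3], u4], u2] - [[[u1, u4], u3], u2]

Left-normed coefficients sit on the u1-initial expansion words.
Composite bracket: [u2, [[u3, u4], u1]]
Each bracket splits as ab - ba, giving 8 signed words (2^3 = 8).
Keep just the words that open with u1:
  word u1u3u4u2 has sign +1, contributing +[[[u1, u3], u4], u2]
  word u1u4u3u2 has sign -1, contributing -[[[u1, u4], u3], u2]


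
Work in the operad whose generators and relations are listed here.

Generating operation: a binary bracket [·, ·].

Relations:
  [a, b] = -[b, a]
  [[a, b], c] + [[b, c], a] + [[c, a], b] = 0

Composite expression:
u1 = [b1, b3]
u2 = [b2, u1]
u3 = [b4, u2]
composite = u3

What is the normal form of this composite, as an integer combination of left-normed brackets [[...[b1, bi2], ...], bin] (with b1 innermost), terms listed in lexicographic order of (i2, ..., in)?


[[[b1, b3], b2], b4]

Skip Jacobi rewriting: expand, keep b1-initial words, read off terms.
Composite bracket: [b4, [b2, [b1, b3]]]
Under [a, b] = ab - ba we get 8 signed associative words (2^3 = 8).
Only words starting with b1 matter:
  b1b3b2b4 appears with sign +1, giving the term +[[[b1, b3], b2], b4]


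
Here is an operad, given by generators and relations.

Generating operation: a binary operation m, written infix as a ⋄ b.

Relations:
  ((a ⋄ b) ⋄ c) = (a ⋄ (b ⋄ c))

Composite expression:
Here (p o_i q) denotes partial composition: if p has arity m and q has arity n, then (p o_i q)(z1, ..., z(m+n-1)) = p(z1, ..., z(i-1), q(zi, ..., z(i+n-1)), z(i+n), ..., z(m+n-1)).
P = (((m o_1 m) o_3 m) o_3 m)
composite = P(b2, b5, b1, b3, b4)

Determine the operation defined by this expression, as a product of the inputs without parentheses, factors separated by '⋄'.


b2 ⋄ b5 ⋄ b1 ⋄ b3 ⋄ b4

The m-tree's shape is irrelevant; the b-reading-order decides.
(b2 ⋄ b5) linearizes to b2 ⋄ b5
(b1 ⋄ b3) linearizes to b1 ⋄ b3
((b1 ⋄ b3) ⋄ b4) linearizes to b1 ⋄ b3 ⋄ b4
((b2 ⋄ b5) ⋄ ((b1 ⋄ b3) ⋄ b4)) linearizes to b2 ⋄ b5 ⋄ b1 ⋄ b3 ⋄ b4


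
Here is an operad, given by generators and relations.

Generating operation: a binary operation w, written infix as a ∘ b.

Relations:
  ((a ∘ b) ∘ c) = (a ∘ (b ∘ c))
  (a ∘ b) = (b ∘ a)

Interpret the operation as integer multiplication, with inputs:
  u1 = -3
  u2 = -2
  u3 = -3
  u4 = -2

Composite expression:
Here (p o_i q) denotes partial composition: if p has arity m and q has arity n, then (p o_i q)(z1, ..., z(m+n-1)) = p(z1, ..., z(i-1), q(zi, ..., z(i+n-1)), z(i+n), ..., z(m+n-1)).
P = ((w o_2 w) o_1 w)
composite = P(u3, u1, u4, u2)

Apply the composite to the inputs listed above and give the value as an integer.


36


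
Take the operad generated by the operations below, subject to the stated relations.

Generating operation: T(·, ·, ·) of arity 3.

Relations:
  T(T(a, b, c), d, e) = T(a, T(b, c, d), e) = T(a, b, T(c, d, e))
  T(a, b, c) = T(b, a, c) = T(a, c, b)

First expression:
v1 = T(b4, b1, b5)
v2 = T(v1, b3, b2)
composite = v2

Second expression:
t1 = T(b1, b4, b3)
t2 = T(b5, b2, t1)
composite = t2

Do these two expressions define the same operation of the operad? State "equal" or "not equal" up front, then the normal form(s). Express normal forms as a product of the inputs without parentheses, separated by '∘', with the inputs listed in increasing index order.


Reducing the first expression gives b1 ∘ b2 ∘ b3 ∘ b4 ∘ b5
Reducing the second expression gives b1 ∘ b2 ∘ b3 ∘ b4 ∘ b5
One common form — equal.

equal — both sides give b1 ∘ b2 ∘ b3 ∘ b4 ∘ b5


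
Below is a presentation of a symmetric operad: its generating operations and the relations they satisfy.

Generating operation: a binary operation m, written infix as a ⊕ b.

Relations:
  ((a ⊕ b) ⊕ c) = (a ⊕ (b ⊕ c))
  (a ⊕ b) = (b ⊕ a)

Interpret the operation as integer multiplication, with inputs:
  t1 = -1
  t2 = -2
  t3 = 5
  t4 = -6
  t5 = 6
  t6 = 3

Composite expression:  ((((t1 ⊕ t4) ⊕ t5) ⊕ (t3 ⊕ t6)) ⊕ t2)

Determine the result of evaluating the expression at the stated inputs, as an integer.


-1080

(t1 ⊕ t4) = 6
((t1 ⊕ t4) ⊕ t5) = 36
(t3 ⊕ t6) = 15
(((t1 ⊕ t4) ⊕ t5) ⊕ (t3 ⊕ t6)) = 540
((((t1 ⊕ t4) ⊕ t5) ⊕ (t3 ⊕ t6)) ⊕ t2) = -1080


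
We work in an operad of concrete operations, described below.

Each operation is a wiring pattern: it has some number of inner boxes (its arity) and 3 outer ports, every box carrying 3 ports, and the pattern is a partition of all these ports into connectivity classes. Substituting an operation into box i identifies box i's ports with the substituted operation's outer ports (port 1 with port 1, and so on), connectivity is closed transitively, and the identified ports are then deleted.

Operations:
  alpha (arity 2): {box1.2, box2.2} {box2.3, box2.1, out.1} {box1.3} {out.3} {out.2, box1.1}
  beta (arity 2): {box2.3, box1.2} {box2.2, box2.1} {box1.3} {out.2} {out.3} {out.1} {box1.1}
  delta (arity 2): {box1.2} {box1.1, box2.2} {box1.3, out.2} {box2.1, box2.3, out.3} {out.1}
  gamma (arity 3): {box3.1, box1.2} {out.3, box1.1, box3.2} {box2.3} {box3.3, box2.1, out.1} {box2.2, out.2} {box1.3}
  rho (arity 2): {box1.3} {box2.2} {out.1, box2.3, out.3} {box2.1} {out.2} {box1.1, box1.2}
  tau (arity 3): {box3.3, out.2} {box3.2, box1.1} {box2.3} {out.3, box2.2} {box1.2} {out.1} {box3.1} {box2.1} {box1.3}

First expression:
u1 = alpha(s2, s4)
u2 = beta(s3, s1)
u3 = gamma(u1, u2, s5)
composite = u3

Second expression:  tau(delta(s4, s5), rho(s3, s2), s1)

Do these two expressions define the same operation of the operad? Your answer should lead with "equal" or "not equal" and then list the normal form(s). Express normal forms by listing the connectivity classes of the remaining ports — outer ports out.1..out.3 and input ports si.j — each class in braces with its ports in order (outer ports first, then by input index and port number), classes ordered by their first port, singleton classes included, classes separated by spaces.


not equal; first: {out.1, s5.3} {out.2} {out.3, s4.1, s4.3, s5.2} {s1.1, s1.2} {s1.3, s3.2} {s2.1, s5.1} {s2.2, s4.2} {s2.3} {s3.1} {s3.3}; second: {out.1} {out.2, s1.3} {out.3} {s1.1} {s1.2} {s2.1} {s2.2} {s2.3} {s3.1, s3.2} {s3.3} {s4.1, s5.2} {s4.2} {s4.3} {s5.1, s5.3}

The first composite normalizes to {out.1, s5.3} {out.2} {out.3, s4.1, s4.3, s5.2} {s1.1, s1.2} {s1.3, s3.2} {s2.1, s5.1} {s2.2, s4.2} {s2.3} {s3.1} {s3.3}
The second composite normalizes to {out.1} {out.2, s1.3} {out.3} {s1.1} {s1.2} {s2.1} {s2.2} {s2.3} {s3.1, s3.2} {s3.3} {s4.1, s5.2} {s4.2} {s4.3} {s5.1, s5.3}
Different reductions; not equal.


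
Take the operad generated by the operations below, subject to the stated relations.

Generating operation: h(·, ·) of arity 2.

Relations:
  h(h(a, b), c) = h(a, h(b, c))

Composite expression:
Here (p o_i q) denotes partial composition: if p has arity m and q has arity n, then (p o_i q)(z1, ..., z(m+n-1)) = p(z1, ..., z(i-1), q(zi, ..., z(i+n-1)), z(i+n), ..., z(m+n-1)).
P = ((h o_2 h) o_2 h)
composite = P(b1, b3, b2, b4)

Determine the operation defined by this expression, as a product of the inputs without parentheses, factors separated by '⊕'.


b1 ⊕ b3 ⊕ b2 ⊕ b4

Key point: h is associative — brackets drop, the b-order remains.
h(b3, b2) flattens to b3 ⊕ b2
h(h(b3, b2), b4) flattens to b3 ⊕ b2 ⊕ b4
h(b1, h(h(b3, b2), b4)) flattens to b1 ⊕ b3 ⊕ b2 ⊕ b4


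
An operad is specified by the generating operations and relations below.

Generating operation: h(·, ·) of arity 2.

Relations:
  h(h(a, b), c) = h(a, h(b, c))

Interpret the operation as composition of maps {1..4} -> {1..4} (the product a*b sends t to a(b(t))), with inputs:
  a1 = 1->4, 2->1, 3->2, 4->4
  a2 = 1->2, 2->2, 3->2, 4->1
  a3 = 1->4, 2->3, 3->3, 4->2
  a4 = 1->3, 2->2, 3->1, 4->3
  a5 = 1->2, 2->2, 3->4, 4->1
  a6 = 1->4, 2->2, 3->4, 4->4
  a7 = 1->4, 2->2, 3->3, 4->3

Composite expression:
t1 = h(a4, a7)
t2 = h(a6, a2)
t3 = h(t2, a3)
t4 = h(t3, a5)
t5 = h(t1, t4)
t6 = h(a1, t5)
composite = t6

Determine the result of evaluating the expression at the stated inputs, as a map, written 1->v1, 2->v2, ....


1->1, 2->1, 3->1, 4->4

h(a4, a7) = 1->3, 2->2, 3->1, 4->1
h(a6, a2) = 1->2, 2->2, 3->2, 4->4
h(h(a6, a2), a3) = 1->4, 2->2, 3->2, 4->2
h(h(h(a6, a2), a3), a5) = 1->2, 2->2, 3->2, 4->4
h(h(a4, a7), h(h(h(a6, a2), a3), a5)) = 1->2, 2->2, 3->2, 4->1
h(a1, h(h(a4, a7), h(h(h(a6, a2), a3), a5))) = 1->1, 2->1, 3->1, 4->4


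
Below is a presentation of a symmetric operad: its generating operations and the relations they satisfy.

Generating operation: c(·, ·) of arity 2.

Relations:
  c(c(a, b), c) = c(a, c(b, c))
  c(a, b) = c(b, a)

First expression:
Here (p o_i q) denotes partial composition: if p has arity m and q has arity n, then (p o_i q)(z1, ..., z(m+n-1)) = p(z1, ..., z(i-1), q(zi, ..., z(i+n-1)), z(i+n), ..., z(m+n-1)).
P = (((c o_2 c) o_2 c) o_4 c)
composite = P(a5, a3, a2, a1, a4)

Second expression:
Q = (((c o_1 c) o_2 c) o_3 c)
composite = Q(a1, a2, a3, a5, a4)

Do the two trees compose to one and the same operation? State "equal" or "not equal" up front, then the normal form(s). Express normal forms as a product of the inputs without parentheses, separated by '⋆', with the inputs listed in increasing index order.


equal; both compose to a1 ⋆ a2 ⋆ a3 ⋆ a4 ⋆ a5

The first composite normalizes to a1 ⋆ a2 ⋆ a3 ⋆ a4 ⋆ a5
The second composite normalizes to a1 ⋆ a2 ⋆ a3 ⋆ a4 ⋆ a5
One common form — equal.


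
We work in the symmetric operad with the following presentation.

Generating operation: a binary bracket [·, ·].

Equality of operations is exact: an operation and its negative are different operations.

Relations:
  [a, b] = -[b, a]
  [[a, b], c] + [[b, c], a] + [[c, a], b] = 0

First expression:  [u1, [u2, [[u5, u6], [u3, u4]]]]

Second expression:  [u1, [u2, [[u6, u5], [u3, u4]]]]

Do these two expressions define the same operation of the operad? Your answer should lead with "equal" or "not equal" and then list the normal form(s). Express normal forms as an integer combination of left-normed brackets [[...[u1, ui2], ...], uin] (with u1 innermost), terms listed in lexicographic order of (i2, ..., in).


not equal: they reduce to -[[[[[u1, u2], u3], u4], u5], u6] + [[[[[u1, u2], u3], u4], u6], u5] + [[[[[u1, u2], u4], u3], u5], u6] - [[[[[u1, u2], u4], u3], u6], u5] + [[[[[u1, u2], u5], u6], u3], u4] - [[[[[u1, u2], u5], u6], u4], u3] - [[[[[u1, u2], u6], u5], u3], u4] + [[[[[u1, u2], u6], u5], u4], u3] + [[[[[u1, u3], u4], u5], u6], u2] - [[[[[u1, u3], u4], u6], u5], u2] - [[[[[u1, u4], u3], u5], u6], u2] + [[[[[u1, u4], u3], u6], u5], u2] - [[[[[u1, u5], u6], u3], u4], u2] + [[[[[u1, u5], u6], u4], u3], u2] + [[[[[u1, u6], u5], u3], u4], u2] - [[[[[u1, u6], u5], u4], u3], u2] and [[[[[u1, u2], u3], u4], u5], u6] - [[[[[u1, u2], u3], u4], u6], u5] - [[[[[u1, u2], u4], u3], u5], u6] + [[[[[u1, u2], u4], u3], u6], u5] - [[[[[u1, u2], u5], u6], u3], u4] + [[[[[u1, u2], u5], u6], u4], u3] + [[[[[u1, u2], u6], u5], u3], u4] - [[[[[u1, u2], u6], u5], u4], u3] - [[[[[u1, u3], u4], u5], u6], u2] + [[[[[u1, u3], u4], u6], u5], u2] + [[[[[u1, u4], u3], u5], u6], u2] - [[[[[u1, u4], u3], u6], u5], u2] + [[[[[u1, u5], u6], u3], u4], u2] - [[[[[u1, u5], u6], u4], u3], u2] - [[[[[u1, u6], u5], u3], u4], u2] + [[[[[u1, u6], u5], u4], u3], u2]

The first expression reduces to -[[[[[u1, u2], u3], u4], u5], u6] + [[[[[u1, u2], u3], u4], u6], u5] + [[[[[u1, u2], u4], u3], u5], u6] - [[[[[u1, u2], u4], u3], u6], u5] + [[[[[u1, u2], u5], u6], u3], u4] - [[[[[u1, u2], u5], u6], u4], u3] - [[[[[u1, u2], u6], u5], u3], u4] + [[[[[u1, u2], u6], u5], u4], u3] + [[[[[u1, u3], u4], u5], u6], u2] - [[[[[u1, u3], u4], u6], u5], u2] - [[[[[u1, u4], u3], u5], u6], u2] + [[[[[u1, u4], u3], u6], u5], u2] - [[[[[u1, u5], u6], u3], u4], u2] + [[[[[u1, u5], u6], u4], u3], u2] + [[[[[u1, u6], u5], u3], u4], u2] - [[[[[u1, u6], u5], u4], u3], u2]
The second expression reduces to [[[[[u1, u2], u3], u4], u5], u6] - [[[[[u1, u2], u3], u4], u6], u5] - [[[[[u1, u2], u4], u3], u5], u6] + [[[[[u1, u2], u4], u3], u6], u5] - [[[[[u1, u2], u5], u6], u3], u4] + [[[[[u1, u2], u5], u6], u4], u3] + [[[[[u1, u2], u6], u5], u3], u4] - [[[[[u1, u2], u6], u5], u4], u3] - [[[[[u1, u3], u4], u5], u6], u2] + [[[[[u1, u3], u4], u6], u5], u2] + [[[[[u1, u4], u3], u5], u6], u2] - [[[[[u1, u4], u3], u6], u5], u2] + [[[[[u1, u5], u6], u3], u4], u2] - [[[[[u1, u5], u6], u4], u3], u2] - [[[[[u1, u6], u5], u3], u4], u2] + [[[[[u1, u6], u5], u4], u3], u2]
Distinct normal forms: not equal.


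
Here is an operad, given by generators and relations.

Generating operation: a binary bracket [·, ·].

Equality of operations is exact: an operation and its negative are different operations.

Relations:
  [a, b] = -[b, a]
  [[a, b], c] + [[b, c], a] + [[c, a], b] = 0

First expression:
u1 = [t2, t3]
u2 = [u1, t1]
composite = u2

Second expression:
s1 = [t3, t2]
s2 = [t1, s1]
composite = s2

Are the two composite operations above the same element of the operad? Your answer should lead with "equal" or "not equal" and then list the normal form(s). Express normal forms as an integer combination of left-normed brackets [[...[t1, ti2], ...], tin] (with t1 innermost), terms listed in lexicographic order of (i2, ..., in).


The first expression, normalized: -[[t1, t2], t3] + [[t1, t3], t2]
The second expression, normalized: -[[t1, t2], t3] + [[t1, t3], t2]
Identical normal forms: equal.

equal: each reduces to -[[t1, t2], t3] + [[t1, t3], t2]


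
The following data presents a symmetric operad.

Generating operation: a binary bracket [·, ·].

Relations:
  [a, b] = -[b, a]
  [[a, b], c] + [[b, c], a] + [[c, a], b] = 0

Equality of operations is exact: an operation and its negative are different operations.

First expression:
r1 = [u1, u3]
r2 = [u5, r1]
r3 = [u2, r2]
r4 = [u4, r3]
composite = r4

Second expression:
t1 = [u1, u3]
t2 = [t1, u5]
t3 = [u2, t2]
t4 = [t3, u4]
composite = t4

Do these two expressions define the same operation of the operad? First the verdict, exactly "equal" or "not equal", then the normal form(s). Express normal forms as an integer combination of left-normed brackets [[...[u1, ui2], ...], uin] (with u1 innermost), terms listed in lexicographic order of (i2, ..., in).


equal — both sides give -[[[[u1, u3], u5], u2], u4]

In normal form, the first expression is -[[[[u1, u3], u5], u2], u4]
In normal form, the second expression is -[[[[u1, u3], u5], u2], u4]
Both agree, so they are equal.


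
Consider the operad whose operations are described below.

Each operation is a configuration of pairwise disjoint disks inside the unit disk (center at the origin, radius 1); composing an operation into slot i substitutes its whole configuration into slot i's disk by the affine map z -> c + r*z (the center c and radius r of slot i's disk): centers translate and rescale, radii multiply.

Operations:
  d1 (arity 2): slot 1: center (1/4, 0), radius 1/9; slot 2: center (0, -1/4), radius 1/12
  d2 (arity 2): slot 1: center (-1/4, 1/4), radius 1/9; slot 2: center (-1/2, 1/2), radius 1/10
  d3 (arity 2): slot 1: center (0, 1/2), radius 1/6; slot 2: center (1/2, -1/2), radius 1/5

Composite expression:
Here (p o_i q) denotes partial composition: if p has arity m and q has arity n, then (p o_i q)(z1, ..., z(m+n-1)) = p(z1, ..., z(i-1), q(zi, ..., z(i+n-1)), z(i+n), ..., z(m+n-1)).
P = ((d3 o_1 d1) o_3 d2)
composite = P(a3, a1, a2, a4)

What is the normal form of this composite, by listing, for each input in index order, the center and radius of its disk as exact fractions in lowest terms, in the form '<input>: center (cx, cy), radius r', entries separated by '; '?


a1: center (0, 11/24), radius 1/72; a2: center (9/20, -9/20), radius 1/45; a3: center (1/24, 1/2), radius 1/54; a4: center (2/5, -2/5), radius 1/50


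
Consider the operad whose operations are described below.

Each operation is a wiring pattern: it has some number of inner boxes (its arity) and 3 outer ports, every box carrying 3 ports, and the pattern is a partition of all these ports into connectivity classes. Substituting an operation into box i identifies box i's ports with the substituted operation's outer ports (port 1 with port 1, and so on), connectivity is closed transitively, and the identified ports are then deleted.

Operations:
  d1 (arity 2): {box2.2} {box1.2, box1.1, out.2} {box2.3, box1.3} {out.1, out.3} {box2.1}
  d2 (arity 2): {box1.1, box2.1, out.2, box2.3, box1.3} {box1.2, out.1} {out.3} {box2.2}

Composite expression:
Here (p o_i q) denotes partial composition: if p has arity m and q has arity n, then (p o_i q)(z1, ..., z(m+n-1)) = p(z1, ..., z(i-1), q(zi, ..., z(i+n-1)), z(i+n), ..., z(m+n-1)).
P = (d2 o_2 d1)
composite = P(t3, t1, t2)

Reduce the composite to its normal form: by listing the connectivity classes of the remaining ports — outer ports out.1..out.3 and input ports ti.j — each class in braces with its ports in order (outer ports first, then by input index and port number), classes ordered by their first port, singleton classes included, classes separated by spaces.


Substituting into d2 glues patterns; closure does the rest.
stage d1: inputs (t1, t2), connectivity {out.1, out.3} {out.2, t1.1, t1.2} {t1.3, t2.3} {t2.1} {t2.2}, out.j its boundary
stage d2: inputs (t3, t1, t2), connectivity {out.1, t3.2} {out.2, t3.1, t3.3} {out.3} {t1.1, t1.2} {t1.3, t2.3} {t2.1} {t2.2}, out.j its boundary

{out.1, t3.2} {out.2, t3.1, t3.3} {out.3} {t1.1, t1.2} {t1.3, t2.3} {t2.1} {t2.2}
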